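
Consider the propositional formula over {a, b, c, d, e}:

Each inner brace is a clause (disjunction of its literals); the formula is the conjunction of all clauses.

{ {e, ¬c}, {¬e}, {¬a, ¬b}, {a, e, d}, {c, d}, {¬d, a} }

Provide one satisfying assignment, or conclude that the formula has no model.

The clause (¬e) is unit, so e = False.
The clause (¬c) is unit, so c = False.
The clause (d) is unit, so d = True.
The clause (a) is unit, so a = True.
The clause (¬b) is unit, so b = False.
All clauses are satisfied.

a=True, b=False, c=False, d=True, e=False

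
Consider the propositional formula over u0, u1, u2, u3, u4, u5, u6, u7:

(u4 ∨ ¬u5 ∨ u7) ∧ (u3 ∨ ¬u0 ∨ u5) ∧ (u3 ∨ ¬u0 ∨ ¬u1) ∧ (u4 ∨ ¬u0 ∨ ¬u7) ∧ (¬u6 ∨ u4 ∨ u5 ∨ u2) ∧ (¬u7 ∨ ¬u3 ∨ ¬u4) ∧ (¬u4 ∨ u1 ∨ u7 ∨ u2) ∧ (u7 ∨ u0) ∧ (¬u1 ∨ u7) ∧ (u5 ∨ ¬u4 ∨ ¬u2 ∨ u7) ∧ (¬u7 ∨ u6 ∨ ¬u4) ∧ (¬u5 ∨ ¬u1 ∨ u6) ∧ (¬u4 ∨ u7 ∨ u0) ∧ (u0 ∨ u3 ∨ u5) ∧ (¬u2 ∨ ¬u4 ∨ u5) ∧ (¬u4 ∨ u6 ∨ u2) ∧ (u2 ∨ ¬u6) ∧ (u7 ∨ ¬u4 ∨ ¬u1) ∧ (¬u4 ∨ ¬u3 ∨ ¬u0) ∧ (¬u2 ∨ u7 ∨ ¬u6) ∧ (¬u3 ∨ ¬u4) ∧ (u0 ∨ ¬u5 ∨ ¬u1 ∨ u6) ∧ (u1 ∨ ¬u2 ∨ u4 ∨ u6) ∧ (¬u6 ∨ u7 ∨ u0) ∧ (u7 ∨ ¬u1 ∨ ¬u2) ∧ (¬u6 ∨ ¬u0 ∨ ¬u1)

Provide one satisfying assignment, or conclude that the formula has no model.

Suppose u7 = True.
Suppose u4 = False.
Unit clause (¬u0) forces u0 = False.
Suppose u3 = False.
Unit clause (u5) forces u5 = True.
Suppose u1 = False.
Suppose u2 = False.
Unit clause (¬u6) forces u6 = False.
All clauses are satisfied.

u0 ↦ False, u1 ↦ False, u2 ↦ False, u3 ↦ False, u4 ↦ False, u5 ↦ True, u6 ↦ False, u7 ↦ True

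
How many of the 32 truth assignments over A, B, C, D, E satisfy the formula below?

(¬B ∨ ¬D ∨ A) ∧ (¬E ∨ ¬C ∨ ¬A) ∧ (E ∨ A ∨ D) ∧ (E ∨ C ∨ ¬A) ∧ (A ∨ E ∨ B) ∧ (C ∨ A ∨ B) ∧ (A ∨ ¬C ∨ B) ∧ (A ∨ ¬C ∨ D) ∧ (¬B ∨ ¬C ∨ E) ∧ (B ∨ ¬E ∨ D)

There are 2^5 = 32 truth assignments over (A, B, C, D, E).
Split on A. With A = True, the clauses containing A are satisfied and ¬A drops from the rest; 5 of the 2^4 = 16 assignments to the other variables satisfy what remains.
With A = False, by the same count on the reduced clause set, 1 assignment works.
Total: 5 + 1 = 6.

6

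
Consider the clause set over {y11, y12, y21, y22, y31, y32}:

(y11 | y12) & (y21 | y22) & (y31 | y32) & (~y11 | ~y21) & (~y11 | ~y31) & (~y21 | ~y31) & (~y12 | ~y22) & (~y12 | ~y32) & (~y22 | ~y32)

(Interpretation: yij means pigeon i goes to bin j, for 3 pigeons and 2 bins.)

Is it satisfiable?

Suppose y11 = 1.
(~y21) alone gives y21 = 0.
(y22) alone gives y22 = 1.
(~y31) alone gives y31 = 0.
(y32) alone gives y32 = 1.
That conflicts with the unit clause (~y32).
So y11 must be the other value — set y11 = 0.
(y12) alone gives y12 = 1.
(~y22) alone gives y22 = 0.
(y21) alone gives y21 = 1.
(~y31) alone gives y31 = 0.
(y32) alone gives y32 = 1.
That conflicts with the unit clause (~y32).
Either choice for y11 ends in contradiction.
No assignment satisfies every clause.

No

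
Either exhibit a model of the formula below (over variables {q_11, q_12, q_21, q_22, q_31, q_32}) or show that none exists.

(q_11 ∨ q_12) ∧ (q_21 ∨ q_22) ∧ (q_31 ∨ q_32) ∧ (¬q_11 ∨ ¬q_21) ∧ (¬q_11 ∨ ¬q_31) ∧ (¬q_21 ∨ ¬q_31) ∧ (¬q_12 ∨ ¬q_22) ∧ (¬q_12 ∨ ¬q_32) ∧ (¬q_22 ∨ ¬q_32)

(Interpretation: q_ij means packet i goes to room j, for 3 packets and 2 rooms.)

Branch on q_11: set q_11 = True.
(¬q_21) alone gives q_21 = False.
(q_22) alone gives q_22 = True.
(¬q_31) alone gives q_31 = False.
(q_32) alone gives q_32 = True.
Now (¬q_32) is unsatisfied and unit — conflict.
Backtrack on q_11: now try q_11 = False.
(q_12) alone gives q_12 = True.
(¬q_22) alone gives q_22 = False.
(q_21) alone gives q_21 = True.
(¬q_31) alone gives q_31 = False.
(q_32) alone gives q_32 = True.
Now (¬q_32) is unsatisfied and unit — conflict.
Both values of q_11 lead to a conflict.

UNSATISFIABLE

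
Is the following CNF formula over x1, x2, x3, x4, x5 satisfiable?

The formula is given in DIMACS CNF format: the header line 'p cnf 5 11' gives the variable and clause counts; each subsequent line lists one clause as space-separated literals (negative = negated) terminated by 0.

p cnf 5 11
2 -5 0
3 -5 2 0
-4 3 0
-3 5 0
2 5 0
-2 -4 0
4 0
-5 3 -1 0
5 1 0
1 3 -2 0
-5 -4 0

(x4) alone gives x4 = True.
(x3) alone gives x3 = True.
(x5) alone gives x5 = True.
But (¬x5) is also a unit clause — contradiction.
No assignment satisfies every clause.

No, unsatisfiable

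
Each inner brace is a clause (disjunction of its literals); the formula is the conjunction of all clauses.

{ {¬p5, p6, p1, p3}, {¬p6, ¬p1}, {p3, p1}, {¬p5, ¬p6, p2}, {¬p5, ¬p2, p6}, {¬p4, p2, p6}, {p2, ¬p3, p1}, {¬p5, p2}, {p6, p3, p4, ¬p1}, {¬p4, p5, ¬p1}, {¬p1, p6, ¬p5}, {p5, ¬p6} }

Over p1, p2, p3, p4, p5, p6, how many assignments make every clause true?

There are 2^6 = 64 truth assignments over (p1, p2, p3, p4, p5, p6).
Split on p6. With p6 = True, the clauses containing p6 are satisfied and ¬p6 drops from the rest; 2 of the 2^5 = 32 assignments to the other variables satisfy what remains.
With p6 = False, by the same count on the reduced clause set, 4 assignments work.
Total: 2 + 4 = 6.

6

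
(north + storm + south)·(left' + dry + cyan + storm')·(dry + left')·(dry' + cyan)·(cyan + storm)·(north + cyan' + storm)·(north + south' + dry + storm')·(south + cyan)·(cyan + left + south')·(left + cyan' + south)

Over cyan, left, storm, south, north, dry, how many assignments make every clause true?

There are 2^6 = 64 truth assignments over (cyan, left, storm, south, north, dry).
Split on north. With north = 1, the clauses containing north are satisfied and north' drops from the rest; 8 of the 2^5 = 32 assignments to the other variables satisfy what remains.
With north = 0, by the same count on the reduced clause set, 3 assignments work.
Total: 8 + 3 = 11.

11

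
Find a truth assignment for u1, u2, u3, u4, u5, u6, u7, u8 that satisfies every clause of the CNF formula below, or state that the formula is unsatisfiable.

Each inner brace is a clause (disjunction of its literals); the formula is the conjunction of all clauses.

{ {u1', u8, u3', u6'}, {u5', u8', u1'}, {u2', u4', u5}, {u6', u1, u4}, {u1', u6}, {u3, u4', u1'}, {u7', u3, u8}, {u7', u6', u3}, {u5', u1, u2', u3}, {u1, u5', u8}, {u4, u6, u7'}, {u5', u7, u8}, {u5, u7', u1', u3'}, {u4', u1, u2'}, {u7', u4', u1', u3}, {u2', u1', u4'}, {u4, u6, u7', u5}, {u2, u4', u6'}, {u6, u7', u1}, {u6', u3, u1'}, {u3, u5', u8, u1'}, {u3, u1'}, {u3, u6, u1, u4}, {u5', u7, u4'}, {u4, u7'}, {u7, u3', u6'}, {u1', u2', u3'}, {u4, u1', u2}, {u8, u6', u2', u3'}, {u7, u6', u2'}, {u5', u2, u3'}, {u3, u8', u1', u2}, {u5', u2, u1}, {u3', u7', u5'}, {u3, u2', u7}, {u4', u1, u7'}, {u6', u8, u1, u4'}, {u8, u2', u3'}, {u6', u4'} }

Case u1 = 0:
Case u6 = 0:
Unit clause (u7') forces u7 = 0.
Case u5 = 0:
Case u2 = 0:
Case u3 = 0:
Unit clause (u4) forces u4 = 1.
Every clause is now satisfied; u8 is unconstrained.

u1: 0, u2: 0, u3: 0, u4: 1, u5: 0, u6: 0, u7: 0, u8: 0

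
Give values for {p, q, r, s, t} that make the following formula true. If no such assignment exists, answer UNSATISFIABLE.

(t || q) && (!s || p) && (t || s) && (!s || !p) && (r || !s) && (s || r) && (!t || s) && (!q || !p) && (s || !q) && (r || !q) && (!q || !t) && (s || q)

Case t = true:
Unit clause (s) forces s = true.
Unit clause (p) forces p = true.
Now (!p) is unsatisfied and unit — conflict.
Undo t and try t = false.
Unit clause (q) forces q = true.
Unit clause (s) forces s = true.
Unit clause (p) forces p = true.
Now (!p) is unsatisfied and unit — conflict.
Neither t = true nor t = false works.

UNSATISFIABLE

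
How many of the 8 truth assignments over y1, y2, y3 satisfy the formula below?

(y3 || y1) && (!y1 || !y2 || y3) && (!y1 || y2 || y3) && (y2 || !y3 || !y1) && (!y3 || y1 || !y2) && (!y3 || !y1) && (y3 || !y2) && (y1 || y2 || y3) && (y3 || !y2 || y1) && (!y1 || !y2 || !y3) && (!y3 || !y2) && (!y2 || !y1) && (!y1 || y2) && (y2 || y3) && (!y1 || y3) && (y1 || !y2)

1

There are 2^3 = 8 truth assignments over (y1, y2, y3).
Split on y1. With y1 = true, the clauses containing y1 are satisfied and !y1 drops from the rest; 0 of the 2^2 = 4 assignments to the other variables satisfy what remains.
With y1 = false, by the same count on the reduced clause set, 1 assignment works.
(One model: y1=F, y2=F, y3=T.)
Total: 0 + 1 = 1.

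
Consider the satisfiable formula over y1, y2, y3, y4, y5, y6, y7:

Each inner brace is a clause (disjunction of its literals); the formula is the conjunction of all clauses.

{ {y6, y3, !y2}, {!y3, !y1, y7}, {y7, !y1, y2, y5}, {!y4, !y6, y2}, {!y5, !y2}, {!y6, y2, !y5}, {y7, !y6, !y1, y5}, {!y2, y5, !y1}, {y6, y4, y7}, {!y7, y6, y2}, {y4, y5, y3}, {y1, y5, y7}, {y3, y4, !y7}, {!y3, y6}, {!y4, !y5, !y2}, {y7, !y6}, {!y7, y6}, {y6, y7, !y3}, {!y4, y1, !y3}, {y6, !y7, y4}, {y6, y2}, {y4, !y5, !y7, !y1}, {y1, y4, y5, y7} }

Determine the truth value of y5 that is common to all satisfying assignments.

Suppose y5 = true.
From the singleton clause (!y2), y2 = false.
From the singleton clause (!y6), y6 = false.
But (y6) is also a unit clause — contradiction.
So every satisfying assignment has y5 = False.

False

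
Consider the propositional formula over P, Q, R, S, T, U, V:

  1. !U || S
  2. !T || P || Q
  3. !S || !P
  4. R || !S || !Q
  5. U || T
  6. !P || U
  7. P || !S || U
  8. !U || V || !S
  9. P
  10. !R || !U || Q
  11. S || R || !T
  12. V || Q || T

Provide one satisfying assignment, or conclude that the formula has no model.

UNSATISFIABLE

(P) alone gives P = true.
(!S) alone gives S = false.
(!U) alone gives U = false.
Now (U) is unsatisfied and unit — conflict.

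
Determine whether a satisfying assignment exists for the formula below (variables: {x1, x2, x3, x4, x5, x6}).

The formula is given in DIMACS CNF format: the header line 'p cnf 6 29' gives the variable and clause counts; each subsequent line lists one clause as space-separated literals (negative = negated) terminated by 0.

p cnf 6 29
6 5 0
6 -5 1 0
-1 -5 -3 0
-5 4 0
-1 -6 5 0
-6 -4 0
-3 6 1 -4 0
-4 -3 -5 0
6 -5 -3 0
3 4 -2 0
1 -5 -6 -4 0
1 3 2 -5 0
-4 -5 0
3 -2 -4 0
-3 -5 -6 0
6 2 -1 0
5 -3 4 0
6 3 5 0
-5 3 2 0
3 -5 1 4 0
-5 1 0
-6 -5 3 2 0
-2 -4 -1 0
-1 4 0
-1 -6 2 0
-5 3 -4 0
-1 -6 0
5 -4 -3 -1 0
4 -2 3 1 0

Yes, satisfiable

Try x6 = True.
The clause (¬x4) is unit, so x4 = False.
The clause (¬x5) is unit, so x5 = False.
The clause (¬x1) is unit, so x1 = False.
The clause (¬x3) is unit, so x3 = False.
The clause (¬x2) is unit, so x2 = False.
All clauses are satisfied.
A satisfying assignment: x1: False,  x2: False,  x3: False,  x4: False,  x5: False,  x6: True.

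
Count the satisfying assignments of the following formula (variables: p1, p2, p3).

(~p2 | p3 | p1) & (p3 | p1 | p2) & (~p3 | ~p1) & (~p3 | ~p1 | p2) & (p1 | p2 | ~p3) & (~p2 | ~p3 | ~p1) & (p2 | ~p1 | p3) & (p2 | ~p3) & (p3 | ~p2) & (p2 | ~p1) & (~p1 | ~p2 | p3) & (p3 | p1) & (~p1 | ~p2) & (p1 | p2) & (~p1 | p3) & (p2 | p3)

1

There are 2^3 = 8 truth assignments over (p1, p2, p3).
Check each against the 16 clauses (columns in the order p1, p2, p3):
  F F F  ✗ fails (p3 | p1 | p2)
  F F T  ✗ fails (p1 | p2 | ~p3)
  F T F  ✗ fails (~p2 | p3 | p1)
  F T T  ✓ satisfies all
  T F F  ✗ fails (p2 | ~p1 | p3)
  T F T  ✗ fails (~p3 | ~p1)
  T T F  ✗ fails (p3 | ~p2)
  T T T  ✗ fails (~p3 | ~p1)
1 of the 8 rows is a model.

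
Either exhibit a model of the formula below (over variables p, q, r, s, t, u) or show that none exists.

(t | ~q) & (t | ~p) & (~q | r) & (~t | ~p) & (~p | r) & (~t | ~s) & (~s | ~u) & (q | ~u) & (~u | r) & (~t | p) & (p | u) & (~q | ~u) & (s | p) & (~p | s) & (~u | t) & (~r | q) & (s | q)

Case t = 1:
(~p) alone gives p = 0.
But (p) is also a unit clause — contradiction.
Backtrack on t: now try t = 0.
(~q) alone gives q = 0.
(~p) alone gives p = 0.
(~u) alone gives u = 0.
But (u) is also a unit clause — contradiction.
Both values of t lead to a conflict.

UNSATISFIABLE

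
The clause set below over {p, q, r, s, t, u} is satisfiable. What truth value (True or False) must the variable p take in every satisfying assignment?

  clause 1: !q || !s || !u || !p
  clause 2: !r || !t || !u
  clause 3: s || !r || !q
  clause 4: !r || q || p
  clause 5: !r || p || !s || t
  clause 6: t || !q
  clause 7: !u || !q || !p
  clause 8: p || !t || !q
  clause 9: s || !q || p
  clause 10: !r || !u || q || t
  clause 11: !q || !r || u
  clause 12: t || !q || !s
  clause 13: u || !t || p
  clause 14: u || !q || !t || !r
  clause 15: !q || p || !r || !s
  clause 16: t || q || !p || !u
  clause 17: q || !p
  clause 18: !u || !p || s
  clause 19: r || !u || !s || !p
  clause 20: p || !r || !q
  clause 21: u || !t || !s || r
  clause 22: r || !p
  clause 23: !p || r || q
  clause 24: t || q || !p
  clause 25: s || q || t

Suppose p = true.
From the singleton clause (q), q = true.
From the singleton clause (t), t = true.
From the singleton clause (!u), u = false.
From the singleton clause (!r), r = false.
But (r) is also a unit clause — contradiction.
So every satisfying assignment has p = False.

False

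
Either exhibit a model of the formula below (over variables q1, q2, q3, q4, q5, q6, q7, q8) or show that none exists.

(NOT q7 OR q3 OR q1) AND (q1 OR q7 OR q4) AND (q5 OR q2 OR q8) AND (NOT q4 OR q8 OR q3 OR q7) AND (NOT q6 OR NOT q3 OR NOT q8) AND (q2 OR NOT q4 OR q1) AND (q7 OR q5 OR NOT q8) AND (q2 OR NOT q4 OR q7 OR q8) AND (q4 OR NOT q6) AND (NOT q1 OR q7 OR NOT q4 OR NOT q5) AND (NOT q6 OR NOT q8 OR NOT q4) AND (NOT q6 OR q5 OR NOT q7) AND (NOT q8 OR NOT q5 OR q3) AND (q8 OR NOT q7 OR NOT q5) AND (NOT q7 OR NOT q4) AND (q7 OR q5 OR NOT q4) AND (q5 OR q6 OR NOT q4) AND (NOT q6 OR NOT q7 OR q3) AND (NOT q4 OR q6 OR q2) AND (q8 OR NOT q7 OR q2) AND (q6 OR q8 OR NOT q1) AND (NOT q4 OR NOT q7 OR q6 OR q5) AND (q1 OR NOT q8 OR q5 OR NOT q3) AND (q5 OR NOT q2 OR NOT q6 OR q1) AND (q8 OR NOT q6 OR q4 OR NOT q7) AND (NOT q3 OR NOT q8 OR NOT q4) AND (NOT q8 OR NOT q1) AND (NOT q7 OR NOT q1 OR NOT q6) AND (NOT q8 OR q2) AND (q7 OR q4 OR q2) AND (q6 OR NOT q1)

q1=false; q2=true; q3=true; q4=false; q5=false; q6=false; q7=true; q8=false

Suppose q4 = false.
(NOT q6) alone gives q6 = false.
(NOT q1) alone gives q1 = false.
(q7) alone gives q7 = true.
(q3) alone gives q3 = true.
Suppose q8 = false.
(NOT q5) alone gives q5 = false.
(q2) alone gives q2 = true.
This assignment satisfies each clause.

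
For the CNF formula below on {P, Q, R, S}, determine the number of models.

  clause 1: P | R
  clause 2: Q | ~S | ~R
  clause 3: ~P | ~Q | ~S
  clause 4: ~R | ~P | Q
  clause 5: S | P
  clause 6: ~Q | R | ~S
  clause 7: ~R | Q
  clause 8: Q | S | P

There are 2^4 = 16 truth assignments over (P, Q, R, S).
Split on S. With S = 1, the clauses containing S are satisfied and ~S drops from the rest; 2 of the 2^3 = 8 assignments to the other variables satisfy what remains.
With S = 0, by the same count on the reduced clause set, 3 assignments work.
(One model: P=F, Q=T, R=T, S=T.)
Total: 2 + 3 = 5.

5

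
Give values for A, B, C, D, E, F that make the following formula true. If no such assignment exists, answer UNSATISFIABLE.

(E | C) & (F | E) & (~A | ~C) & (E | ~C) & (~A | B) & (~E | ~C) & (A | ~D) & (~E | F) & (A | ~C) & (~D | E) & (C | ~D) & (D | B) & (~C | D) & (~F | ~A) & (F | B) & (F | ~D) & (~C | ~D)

A ↦ 0, B ↦ 1, C ↦ 0, D ↦ 0, E ↦ 1, F ↦ 1

Case E = 1:
(~C) alone gives C = 0.
(F) alone gives F = 1.
(~D) alone gives D = 0.
(B) alone gives B = 1.
(~A) alone gives A = 0.
Every clause now holds.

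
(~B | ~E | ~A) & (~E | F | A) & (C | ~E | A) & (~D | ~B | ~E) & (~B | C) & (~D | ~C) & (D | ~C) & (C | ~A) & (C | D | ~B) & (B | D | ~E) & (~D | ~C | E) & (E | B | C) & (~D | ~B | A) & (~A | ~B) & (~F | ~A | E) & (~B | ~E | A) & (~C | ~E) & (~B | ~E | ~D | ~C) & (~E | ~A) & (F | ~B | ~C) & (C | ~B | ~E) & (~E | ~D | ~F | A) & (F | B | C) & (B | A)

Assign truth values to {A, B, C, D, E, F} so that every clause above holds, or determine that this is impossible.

Suppose B = 0.
From the singleton clause (A), A = 1.
From the singleton clause (C), C = 1.
From the singleton clause (~D), D = 0.
Now (D) is unsatisfied and unit — conflict.
So B must be the other value — set B = 1.
From the singleton clause (C), C = 1.
From the singleton clause (~D), D = 0.
Now (D) is unsatisfied and unit — conflict.
Neither B = 1 nor B = 0 works.

UNSATISFIABLE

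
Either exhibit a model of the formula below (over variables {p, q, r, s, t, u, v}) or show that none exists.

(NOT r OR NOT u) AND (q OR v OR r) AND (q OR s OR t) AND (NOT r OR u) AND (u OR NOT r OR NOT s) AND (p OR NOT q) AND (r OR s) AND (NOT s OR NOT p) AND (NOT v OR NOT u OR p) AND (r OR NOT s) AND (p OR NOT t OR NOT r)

Try r = false.
From the singleton clause (s), s = true.
Now (NOT s) is unsatisfied and unit — conflict.
That branch fails; take r = true instead.
From the singleton clause (NOT u), u = false.
Now (u) is unsatisfied and unit — conflict.
Either choice for r ends in contradiction.

UNSATISFIABLE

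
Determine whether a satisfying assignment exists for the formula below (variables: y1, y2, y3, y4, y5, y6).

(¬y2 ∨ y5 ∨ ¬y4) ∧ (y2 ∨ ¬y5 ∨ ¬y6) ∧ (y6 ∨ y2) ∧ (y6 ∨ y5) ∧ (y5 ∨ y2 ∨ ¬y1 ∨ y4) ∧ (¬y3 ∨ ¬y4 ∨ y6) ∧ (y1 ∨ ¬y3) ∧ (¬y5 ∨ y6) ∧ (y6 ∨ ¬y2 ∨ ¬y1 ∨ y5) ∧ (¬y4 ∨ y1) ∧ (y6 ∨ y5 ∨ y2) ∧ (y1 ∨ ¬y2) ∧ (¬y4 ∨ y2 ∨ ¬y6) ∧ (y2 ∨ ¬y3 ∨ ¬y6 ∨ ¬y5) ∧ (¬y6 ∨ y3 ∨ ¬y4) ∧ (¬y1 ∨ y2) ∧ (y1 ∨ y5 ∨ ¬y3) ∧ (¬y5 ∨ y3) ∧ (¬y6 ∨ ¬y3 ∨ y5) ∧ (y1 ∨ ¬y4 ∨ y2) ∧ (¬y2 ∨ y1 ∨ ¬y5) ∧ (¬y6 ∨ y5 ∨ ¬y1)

Branch on y6: set y6 = True.
Branch on y2: set y2 = True.
Unit clause (y1) forces y1 = True.
Unit clause (y5) forces y5 = True.
Unit clause (y3) forces y3 = True.
No clause remains; y4 is free.
A satisfying assignment: y1 ↦ True,  y2 ↦ True,  y3 ↦ True,  y4 ↦ True,  y5 ↦ True,  y6 ↦ True.

Yes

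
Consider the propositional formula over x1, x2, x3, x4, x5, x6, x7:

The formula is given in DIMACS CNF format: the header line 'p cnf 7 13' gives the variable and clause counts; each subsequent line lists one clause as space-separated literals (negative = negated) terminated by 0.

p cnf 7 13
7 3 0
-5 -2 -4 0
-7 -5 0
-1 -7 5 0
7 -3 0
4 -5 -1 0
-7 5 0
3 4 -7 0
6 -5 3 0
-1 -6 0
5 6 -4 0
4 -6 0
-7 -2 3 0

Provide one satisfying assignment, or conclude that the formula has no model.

Suppose x7 = True.
(¬x5) alone gives x5 = False.
Now (x5) is unsatisfied and unit — conflict.
That branch fails; take x7 = False instead.
(x3) alone gives x3 = True.
Now (¬x3) is unsatisfied and unit — conflict.
Neither x7 = True nor x7 = False works.

UNSATISFIABLE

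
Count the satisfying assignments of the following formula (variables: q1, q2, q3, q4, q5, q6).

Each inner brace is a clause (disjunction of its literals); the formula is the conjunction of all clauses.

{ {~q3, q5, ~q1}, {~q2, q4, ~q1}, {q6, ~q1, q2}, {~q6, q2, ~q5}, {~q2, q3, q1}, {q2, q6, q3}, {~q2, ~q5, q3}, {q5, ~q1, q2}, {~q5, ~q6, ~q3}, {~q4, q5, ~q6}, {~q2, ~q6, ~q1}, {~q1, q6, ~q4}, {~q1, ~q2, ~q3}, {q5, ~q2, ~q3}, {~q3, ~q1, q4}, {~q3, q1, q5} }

There are 2^6 = 64 truth assignments over (q1, q2, q3, q4, q5, q6).
Split on q6. With q6 = 1, the clauses containing q6 are satisfied and ~q6 drops from the rest; 1 of the 2^5 = 32 assignments to the other variables satisfy what remains.
With q6 = 0, by the same count on the reduced clause set, 4 assignments work.
(One model: q1=F, q2=F, q3=F, q4=F, q5=F, q6=T.)
Total: 1 + 4 = 5.

5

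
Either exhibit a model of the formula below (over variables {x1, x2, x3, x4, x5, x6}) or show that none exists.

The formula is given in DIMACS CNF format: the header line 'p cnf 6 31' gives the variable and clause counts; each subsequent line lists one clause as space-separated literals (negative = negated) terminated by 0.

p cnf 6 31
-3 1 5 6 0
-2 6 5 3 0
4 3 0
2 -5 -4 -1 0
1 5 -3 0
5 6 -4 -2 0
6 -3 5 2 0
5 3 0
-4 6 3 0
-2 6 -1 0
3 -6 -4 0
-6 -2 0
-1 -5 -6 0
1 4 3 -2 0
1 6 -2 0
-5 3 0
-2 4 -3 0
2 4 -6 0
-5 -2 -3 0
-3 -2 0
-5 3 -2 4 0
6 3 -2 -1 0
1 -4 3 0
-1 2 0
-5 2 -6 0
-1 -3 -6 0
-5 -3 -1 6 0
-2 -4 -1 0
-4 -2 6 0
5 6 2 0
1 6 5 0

Branch on x4: set x4 = True.
Branch on x5: set x5 = True.
(x3) alone gives x3 = True.
(¬x2) alone gives x2 = False.
(¬x1) alone gives x1 = False.
(¬x6) alone gives x6 = False.
Every clause now holds.

x1 ↦ False; x2 ↦ False; x3 ↦ True; x4 ↦ True; x5 ↦ True; x6 ↦ False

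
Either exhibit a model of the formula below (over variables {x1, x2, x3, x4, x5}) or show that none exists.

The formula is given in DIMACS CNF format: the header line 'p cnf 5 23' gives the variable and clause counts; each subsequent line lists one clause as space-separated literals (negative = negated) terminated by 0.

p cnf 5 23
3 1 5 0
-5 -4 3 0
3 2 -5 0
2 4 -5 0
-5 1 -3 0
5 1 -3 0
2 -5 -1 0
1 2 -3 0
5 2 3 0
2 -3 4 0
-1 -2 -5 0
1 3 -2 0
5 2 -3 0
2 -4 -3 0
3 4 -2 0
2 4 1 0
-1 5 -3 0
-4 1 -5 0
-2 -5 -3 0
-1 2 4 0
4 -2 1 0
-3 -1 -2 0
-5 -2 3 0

x1 ↦ True,  x2 ↦ True,  x3 ↦ False,  x4 ↦ True,  x5 ↦ False

Case x3 = False:
Case x1 = True:
Case x5 = False:
(x2) alone gives x2 = True.
(x4) alone gives x4 = True.
Every clause now holds.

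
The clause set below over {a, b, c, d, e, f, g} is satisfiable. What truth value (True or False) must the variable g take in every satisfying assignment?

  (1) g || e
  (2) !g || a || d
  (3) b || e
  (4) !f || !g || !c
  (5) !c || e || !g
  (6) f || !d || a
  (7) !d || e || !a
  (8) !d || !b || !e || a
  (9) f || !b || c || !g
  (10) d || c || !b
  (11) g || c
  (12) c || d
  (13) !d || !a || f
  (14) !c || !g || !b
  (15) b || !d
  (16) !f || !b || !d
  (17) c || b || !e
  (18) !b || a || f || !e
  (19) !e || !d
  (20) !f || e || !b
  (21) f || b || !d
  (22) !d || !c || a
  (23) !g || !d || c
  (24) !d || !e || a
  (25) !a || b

False

Suppose g = true.
Try a = true.
From the singleton clause (b), b = true.
From the singleton clause (!c), c = false.
From the singleton clause (f), f = true.
From the singleton clause (d), d = true.
Now (!d) is unsatisfied and unit — conflict.
Undo a and try a = false.
From the singleton clause (d), d = true.
From the singleton clause (f), f = true.
From the singleton clause (!c), c = false.
Now (c) is unsatisfied and unit — conflict.
Both values of a lead to a conflict.
So every satisfying assignment has g = False.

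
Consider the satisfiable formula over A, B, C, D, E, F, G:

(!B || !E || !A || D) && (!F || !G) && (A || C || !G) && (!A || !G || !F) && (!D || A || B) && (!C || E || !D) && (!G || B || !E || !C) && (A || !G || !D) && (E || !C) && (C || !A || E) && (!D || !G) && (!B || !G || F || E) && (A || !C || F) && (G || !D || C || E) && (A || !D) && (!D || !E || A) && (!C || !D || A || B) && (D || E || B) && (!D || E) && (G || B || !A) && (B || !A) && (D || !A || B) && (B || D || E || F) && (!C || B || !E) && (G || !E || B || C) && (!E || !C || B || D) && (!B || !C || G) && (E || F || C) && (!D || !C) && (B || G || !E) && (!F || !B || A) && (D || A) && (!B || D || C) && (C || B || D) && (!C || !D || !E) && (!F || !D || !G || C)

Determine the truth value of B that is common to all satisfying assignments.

Suppose B = false.
The clause (!A) is unit, so A = false.
The clause (!D) is unit, so D = false.
Now (D) is unsatisfied and unit — conflict.
So every satisfying assignment has B = True.

True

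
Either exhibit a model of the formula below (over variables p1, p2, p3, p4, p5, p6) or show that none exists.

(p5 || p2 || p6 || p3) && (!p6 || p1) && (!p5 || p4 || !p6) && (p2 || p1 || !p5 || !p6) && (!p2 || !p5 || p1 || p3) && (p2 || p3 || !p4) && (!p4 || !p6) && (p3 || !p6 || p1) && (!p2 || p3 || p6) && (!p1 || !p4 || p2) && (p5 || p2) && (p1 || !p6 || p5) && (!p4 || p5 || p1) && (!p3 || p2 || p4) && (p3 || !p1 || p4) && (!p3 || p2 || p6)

p1: true,  p2: true,  p3: true,  p4: false,  p5: false,  p6: false

Suppose p6 = false.
Suppose p2 = true.
The clause (p3) is unit, so p3 = true.
Suppose p4 = false.
No clause remains; p1, p5 are free.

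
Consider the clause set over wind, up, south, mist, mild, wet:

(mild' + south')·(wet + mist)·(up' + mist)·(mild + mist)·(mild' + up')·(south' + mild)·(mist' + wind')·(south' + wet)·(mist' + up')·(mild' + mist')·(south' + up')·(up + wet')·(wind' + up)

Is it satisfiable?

Suppose mild = 0.
(mist) alone gives mist = 1.
(south') alone gives south = 0.
(wind') alone gives wind = 0.
(up') alone gives up = 0.
(wet') alone gives wet = 0.
All clauses are satisfied.
A satisfying assignment: wind=0,  up=0,  south=0,  mist=1,  mild=0,  wet=0.

Yes, satisfiable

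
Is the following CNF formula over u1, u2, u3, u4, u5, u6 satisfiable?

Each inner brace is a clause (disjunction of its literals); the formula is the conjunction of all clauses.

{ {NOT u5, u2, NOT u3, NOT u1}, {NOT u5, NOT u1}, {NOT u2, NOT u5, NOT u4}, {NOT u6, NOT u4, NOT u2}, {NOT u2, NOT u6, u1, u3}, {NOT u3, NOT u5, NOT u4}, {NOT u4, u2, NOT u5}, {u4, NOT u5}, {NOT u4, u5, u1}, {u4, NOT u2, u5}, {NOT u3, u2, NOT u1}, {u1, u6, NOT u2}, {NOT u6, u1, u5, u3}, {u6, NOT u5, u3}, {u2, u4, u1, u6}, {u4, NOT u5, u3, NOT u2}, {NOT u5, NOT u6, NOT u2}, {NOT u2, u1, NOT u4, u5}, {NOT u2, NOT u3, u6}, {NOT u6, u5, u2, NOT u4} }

Satisfiable

Branch on u5: set u5 = false.
Branch on u4: set u4 = false.
(NOT u2) alone gives u2 = false.
Branch on u3: set u3 = false.
Branch on u6: set u6 = false.
(u1) alone gives u1 = true.
Every clause now holds.
A satisfying assignment: u1: true; u2: false; u3: false; u4: false; u5: false; u6: false.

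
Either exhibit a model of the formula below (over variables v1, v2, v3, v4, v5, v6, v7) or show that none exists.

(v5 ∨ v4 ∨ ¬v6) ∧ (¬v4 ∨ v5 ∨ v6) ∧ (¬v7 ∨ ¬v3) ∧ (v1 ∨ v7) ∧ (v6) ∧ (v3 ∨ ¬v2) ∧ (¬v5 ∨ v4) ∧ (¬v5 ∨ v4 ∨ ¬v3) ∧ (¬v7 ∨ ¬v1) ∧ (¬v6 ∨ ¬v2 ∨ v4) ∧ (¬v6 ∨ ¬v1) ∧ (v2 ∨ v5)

From the singleton clause (v6), v6 = True.
From the singleton clause (¬v1), v1 = False.
From the singleton clause (v7), v7 = True.
From the singleton clause (¬v3), v3 = False.
From the singleton clause (¬v2), v2 = False.
From the singleton clause (v5), v5 = True.
From the singleton clause (v4), v4 = True.
Every clause now holds.

v1 ↦ False; v2 ↦ False; v3 ↦ False; v4 ↦ True; v5 ↦ True; v6 ↦ True; v7 ↦ True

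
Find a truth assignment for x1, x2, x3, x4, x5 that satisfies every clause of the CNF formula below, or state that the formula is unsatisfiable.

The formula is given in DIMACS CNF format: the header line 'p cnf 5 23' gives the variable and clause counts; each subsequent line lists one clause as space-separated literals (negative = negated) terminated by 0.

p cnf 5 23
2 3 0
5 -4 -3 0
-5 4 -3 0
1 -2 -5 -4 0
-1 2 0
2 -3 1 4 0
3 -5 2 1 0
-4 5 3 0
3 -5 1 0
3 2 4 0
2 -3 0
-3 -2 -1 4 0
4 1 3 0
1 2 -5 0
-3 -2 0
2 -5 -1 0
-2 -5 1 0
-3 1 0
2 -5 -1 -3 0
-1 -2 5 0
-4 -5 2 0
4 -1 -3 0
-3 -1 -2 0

Case x2 = True:
From the singleton clause (¬x3), x3 = False.
Case x4 = True:
From the singleton clause (x5), x5 = True.
From the singleton clause (x1), x1 = True.
All clauses are satisfied.

x1=True, x2=True, x3=False, x4=True, x5=True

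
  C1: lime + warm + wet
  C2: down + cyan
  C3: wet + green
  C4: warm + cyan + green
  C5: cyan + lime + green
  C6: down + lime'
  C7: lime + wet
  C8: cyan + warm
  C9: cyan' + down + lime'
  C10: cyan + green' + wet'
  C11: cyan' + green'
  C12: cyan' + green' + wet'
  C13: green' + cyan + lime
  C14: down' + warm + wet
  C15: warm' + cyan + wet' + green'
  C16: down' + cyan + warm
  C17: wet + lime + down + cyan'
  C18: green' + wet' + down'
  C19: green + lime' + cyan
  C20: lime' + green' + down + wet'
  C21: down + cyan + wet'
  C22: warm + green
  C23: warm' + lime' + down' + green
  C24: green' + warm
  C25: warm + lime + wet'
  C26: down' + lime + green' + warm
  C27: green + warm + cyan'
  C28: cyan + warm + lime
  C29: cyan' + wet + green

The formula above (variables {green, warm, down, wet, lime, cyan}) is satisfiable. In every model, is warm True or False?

Suppose warm = 0.
Unit clause (cyan) forces cyan = 1.
Unit clause (green') forces green = 0.
But (green) is also a unit clause — contradiction.
So every satisfying assignment has warm = True.

True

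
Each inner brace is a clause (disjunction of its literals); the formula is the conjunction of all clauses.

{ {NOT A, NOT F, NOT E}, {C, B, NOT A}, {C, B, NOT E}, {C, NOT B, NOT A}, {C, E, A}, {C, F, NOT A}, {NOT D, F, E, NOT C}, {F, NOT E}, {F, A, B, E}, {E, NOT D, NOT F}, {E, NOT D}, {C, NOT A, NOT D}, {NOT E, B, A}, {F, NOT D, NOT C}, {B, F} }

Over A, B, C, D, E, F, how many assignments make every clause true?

10

There are 2^6 = 64 truth assignments over (A, B, C, D, E, F).
Split on E. With E = true, the clauses containing E are satisfied and NOT E drops from the rest; 4 of the 2^5 = 32 assignments to the other variables satisfy what remains.
With E = false, by the same count on the reduced clause set, 6 assignments work.
(One model: A=F, B=F, C=T, D=F, E=F, F=T.)
Total: 4 + 6 = 10.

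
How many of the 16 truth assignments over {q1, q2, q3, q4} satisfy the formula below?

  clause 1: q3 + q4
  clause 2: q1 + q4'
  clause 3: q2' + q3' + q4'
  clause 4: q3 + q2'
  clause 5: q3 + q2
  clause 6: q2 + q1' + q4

4

There are 2^4 = 16 truth assignments over (q1, q2, q3, q4).
Check each against the 6 clauses (columns in the order q1, q2, q3, q4):
  F F F F  ✗ fails (q3 + q4)
  F F F T  ✗ fails (q1 + q4')
  F F T F  ✓ satisfies all
  F F T T  ✗ fails (q1 + q4')
  F T F F  ✗ fails (q3 + q4)
  F T F T  ✗ fails (q1 + q4')
  F T T F  ✓ satisfies all
  F T T T  ✗ fails (q1 + q4')
  T F F F  ✗ fails (q3 + q4)
  T F F T  ✗ fails (q3 + q2)
  T F T F  ✗ fails (q2 + q1' + q4)
  T F T T  ✓ satisfies all
  T T F F  ✗ fails (q3 + q4)
  T T F T  ✗ fails (q3 + q2')
  T T T F  ✓ satisfies all
  T T T T  ✗ fails (q2' + q3' + q4')
4 of the 16 rows are models.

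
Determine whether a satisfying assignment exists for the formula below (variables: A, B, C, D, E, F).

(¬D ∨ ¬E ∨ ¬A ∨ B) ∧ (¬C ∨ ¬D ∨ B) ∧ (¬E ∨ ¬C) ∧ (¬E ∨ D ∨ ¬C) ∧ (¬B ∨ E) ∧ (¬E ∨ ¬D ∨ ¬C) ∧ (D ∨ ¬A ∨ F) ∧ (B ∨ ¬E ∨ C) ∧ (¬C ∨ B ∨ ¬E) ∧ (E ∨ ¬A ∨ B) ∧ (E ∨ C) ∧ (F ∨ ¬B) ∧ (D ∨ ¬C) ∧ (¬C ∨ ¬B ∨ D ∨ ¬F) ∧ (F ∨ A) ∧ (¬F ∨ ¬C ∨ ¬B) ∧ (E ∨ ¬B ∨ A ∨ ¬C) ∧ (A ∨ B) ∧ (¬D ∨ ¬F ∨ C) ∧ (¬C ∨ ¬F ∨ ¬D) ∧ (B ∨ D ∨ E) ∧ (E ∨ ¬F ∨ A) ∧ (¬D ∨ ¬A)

Yes

Case E = True:
(¬C) alone gives C = False.
(B) alone gives B = True.
(F) alone gives F = True.
(¬D) alone gives D = False.
All clauses hold; A can take either value.
A satisfying assignment: A ↦ False, B ↦ True, C ↦ False, D ↦ False, E ↦ True, F ↦ True.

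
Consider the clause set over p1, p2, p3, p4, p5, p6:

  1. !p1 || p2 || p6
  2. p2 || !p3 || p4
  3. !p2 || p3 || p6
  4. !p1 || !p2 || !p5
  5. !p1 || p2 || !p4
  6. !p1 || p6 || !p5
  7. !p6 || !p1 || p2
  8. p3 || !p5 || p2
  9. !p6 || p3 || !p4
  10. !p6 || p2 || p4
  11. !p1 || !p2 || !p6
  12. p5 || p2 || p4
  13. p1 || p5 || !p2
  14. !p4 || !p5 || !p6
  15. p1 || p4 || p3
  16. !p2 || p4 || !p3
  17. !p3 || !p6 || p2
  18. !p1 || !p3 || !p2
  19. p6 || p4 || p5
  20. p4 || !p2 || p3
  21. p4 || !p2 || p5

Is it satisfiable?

Yes

Try p1 = false.
Try p5 = false.
From the singleton clause (!p2), p2 = false.
From the singleton clause (p4), p4 = true.
Try p6 = false.
No clause remains; p3 is free.
A satisfying assignment: p1=false; p2=false; p3=false; p4=true; p5=false; p6=false.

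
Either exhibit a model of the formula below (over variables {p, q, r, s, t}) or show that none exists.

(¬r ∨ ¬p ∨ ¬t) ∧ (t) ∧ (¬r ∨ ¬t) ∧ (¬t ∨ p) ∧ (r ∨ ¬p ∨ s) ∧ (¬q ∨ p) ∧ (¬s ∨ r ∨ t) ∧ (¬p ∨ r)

Unit clause (t) forces t = True.
Unit clause (¬r) forces r = False.
Unit clause (p) forces p = True.
But (¬p) is also a unit clause — contradiction.

UNSATISFIABLE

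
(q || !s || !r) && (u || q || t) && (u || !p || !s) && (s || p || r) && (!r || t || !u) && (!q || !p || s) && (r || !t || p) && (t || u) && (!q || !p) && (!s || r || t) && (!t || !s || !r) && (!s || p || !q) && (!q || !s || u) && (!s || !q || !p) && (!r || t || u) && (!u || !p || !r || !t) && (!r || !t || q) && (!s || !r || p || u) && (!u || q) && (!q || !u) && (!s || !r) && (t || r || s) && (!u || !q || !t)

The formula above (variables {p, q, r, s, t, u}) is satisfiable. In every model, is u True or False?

False

Suppose u = true.
From the singleton clause (q), q = true.
Now (!q) is unsatisfied and unit — conflict.
So every satisfying assignment has u = False.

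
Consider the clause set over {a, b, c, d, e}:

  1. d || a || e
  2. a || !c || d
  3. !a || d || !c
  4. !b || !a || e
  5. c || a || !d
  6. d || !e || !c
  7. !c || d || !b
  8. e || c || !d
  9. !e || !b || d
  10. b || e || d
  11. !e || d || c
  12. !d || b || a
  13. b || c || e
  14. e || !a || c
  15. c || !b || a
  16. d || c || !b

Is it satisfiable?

Suppose d = true.
Suppose c = true.
Suppose b = false.
Unit clause (a) forces a = true.
No clause remains; e is free.
A satisfying assignment: a: true, b: false, c: true, d: true, e: true.

Satisfiable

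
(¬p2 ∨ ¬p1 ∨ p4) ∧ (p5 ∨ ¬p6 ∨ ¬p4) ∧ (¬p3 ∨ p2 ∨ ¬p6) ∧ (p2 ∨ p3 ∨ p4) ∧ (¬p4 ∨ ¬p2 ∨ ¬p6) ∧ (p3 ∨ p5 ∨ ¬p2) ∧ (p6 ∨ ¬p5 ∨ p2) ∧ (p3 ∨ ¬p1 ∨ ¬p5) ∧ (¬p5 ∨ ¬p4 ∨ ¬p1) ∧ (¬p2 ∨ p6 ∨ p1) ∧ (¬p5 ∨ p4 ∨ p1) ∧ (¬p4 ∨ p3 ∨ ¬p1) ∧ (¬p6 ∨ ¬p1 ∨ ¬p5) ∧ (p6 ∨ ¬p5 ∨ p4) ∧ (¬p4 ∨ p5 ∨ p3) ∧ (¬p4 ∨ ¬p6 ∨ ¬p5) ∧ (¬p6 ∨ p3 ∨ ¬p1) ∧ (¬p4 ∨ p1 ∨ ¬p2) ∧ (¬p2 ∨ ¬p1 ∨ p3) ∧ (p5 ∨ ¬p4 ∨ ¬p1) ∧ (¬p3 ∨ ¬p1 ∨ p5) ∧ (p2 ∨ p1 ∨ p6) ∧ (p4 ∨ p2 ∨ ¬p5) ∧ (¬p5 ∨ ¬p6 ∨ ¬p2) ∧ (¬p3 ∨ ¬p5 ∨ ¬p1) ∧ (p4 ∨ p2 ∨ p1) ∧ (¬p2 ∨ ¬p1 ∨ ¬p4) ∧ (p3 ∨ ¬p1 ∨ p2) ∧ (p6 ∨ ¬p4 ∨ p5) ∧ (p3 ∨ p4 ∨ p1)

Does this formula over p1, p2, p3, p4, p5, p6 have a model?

Satisfiable

Case p2 = True:
Case p1 = False:
(p6) alone gives p6 = True.
(¬p4) alone gives p4 = False.
(¬p5) alone gives p5 = False.
(p3) alone gives p3 = True.
This assignment satisfies each clause.
A satisfying assignment: p1: False,  p2: True,  p3: True,  p4: False,  p5: False,  p6: True.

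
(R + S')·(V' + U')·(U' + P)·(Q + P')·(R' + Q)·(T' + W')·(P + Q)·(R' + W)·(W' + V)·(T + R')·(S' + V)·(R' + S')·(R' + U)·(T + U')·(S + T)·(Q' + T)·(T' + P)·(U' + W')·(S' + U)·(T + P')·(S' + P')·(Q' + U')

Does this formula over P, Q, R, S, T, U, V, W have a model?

Satisfiable

Try R = 0.
The clause (S') is unit, so S = 0.
The clause (T) is unit, so T = 1.
The clause (W') is unit, so W = 0.
The clause (P) is unit, so P = 1.
The clause (Q) is unit, so Q = 1.
The clause (U') is unit, so U = 0.
All clauses hold; V can take either value.
A satisfying assignment: P=1; Q=1; R=0; S=0; T=1; U=0; V=1; W=0.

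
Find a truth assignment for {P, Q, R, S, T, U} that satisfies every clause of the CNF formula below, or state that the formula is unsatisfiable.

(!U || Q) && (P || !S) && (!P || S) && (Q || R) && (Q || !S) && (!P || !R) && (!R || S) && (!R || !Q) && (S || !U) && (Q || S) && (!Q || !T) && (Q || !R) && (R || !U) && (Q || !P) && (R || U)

Branch on U: set U = false.
(R) alone gives R = true.
(!P) alone gives P = false.
(!S) alone gives S = false.
That conflicts with the unit clause (S).
Backtrack on U: now try U = true.
(Q) alone gives Q = true.
(!R) alone gives R = false.
That conflicts with the unit clause (R).
Both values of U lead to a conflict.

UNSATISFIABLE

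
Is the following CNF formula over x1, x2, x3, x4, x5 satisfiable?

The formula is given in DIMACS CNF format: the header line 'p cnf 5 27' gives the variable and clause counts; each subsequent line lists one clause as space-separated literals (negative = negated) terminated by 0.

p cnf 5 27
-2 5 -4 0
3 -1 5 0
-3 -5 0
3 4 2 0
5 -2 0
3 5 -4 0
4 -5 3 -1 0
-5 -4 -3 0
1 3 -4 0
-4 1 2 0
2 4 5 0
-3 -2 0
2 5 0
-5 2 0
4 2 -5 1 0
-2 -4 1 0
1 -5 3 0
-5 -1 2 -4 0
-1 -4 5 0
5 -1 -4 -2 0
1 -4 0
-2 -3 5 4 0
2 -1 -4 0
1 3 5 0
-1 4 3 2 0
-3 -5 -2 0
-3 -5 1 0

Try x3 = False.
Try x1 = True.
(x5) alone gives x5 = True.
(x4) alone gives x4 = True.
(x2) alone gives x2 = True.
All clauses are satisfied.
A satisfying assignment: x1 ↦ True, x2 ↦ True, x3 ↦ False, x4 ↦ True, x5 ↦ True.

Yes, satisfiable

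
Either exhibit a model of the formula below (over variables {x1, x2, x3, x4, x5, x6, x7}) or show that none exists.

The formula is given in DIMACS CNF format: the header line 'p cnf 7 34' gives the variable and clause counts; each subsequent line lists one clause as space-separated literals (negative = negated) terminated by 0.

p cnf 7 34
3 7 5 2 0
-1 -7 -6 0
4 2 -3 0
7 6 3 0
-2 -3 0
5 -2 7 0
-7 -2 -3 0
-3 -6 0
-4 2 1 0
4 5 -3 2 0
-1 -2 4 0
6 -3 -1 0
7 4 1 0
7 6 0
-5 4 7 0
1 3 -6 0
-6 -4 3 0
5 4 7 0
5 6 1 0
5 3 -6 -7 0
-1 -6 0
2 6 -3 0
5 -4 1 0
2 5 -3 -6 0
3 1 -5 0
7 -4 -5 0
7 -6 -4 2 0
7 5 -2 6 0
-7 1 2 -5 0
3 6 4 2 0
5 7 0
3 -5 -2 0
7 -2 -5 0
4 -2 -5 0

Suppose x2 = False.
Suppose x4 = True.
The clause (x1) is unit, so x1 = True.
The clause (¬x6) is unit, so x6 = False.
The clause (¬x3) is unit, so x3 = False.
The clause (x7) is unit, so x7 = True.
No clause remains; x5 is free.

x1 ↦ True,  x2 ↦ False,  x3 ↦ False,  x4 ↦ True,  x5 ↦ True,  x6 ↦ False,  x7 ↦ True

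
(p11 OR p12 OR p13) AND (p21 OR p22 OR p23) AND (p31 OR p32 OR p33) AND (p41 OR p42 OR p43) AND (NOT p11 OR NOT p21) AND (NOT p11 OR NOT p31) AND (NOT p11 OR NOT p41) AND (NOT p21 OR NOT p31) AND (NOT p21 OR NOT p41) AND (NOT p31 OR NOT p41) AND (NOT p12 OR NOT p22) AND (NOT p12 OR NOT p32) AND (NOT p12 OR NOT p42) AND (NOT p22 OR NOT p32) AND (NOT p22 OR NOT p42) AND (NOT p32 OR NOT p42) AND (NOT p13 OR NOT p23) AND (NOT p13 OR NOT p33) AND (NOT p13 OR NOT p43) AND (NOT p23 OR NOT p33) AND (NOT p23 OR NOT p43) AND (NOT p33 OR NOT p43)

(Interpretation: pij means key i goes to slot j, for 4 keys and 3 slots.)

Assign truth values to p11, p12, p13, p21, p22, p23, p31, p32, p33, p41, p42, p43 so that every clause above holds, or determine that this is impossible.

UNSATISFIABLE

Case p11 = false:
Case p12 = true:
The clause (NOT p22) is unit, so p22 = false.
The clause (NOT p32) is unit, so p32 = false.
The clause (NOT p42) is unit, so p42 = false.
Case p21 = true:
The clause (NOT p31) is unit, so p31 = false.
The clause (p33) is unit, so p33 = true.
The clause (NOT p41) is unit, so p41 = false.
The clause (p43) is unit, so p43 = true.
That conflicts with the unit clause (NOT p43).
So p21 must be the other value — set p21 = false.
The clause (p23) is unit, so p23 = true.
The clause (NOT p13) is unit, so p13 = false.
The clause (NOT p33) is unit, so p33 = false.
The clause (p31) is unit, so p31 = true.
The clause (NOT p41) is unit, so p41 = false.
The clause (p43) is unit, so p43 = true.
That conflicts with the unit clause (NOT p43).
Either choice for p21 ends in contradiction.
So p12 must be the other value — set p12 = false.
The clause (p13) is unit, so p13 = true.
The clause (NOT p23) is unit, so p23 = false.
The clause (NOT p33) is unit, so p33 = false.
The clause (NOT p43) is unit, so p43 = false.
Case p21 = true:
The clause (NOT p31) is unit, so p31 = false.
The clause (p32) is unit, so p32 = true.
The clause (NOT p41) is unit, so p41 = false.
The clause (p42) is unit, so p42 = true.
That conflicts with the unit clause (NOT p42).
So p21 must be the other value — set p21 = false.
The clause (p22) is unit, so p22 = true.
The clause (NOT p32) is unit, so p32 = false.
The clause (p31) is unit, so p31 = true.
The clause (NOT p41) is unit, so p41 = false.
The clause (p42) is unit, so p42 = true.
That conflicts with the unit clause (NOT p42).
Either choice for p21 ends in contradiction.
Either choice for p12 ends in contradiction.
So p11 must be the other value — set p11 = true.
The clause (NOT p21) is unit, so p21 = false.
The clause (NOT p31) is unit, so p31 = false.
The clause (NOT p41) is unit, so p41 = false.
Case p22 = true:
The clause (NOT p12) is unit, so p12 = false.
The clause (NOT p32) is unit, so p32 = false.
The clause (p33) is unit, so p33 = true.
The clause (NOT p42) is unit, so p42 = false.
The clause (p43) is unit, so p43 = true.
That conflicts with the unit clause (NOT p43).
So p22 must be the other value — set p22 = false.
The clause (p23) is unit, so p23 = true.
The clause (NOT p13) is unit, so p13 = false.
The clause (NOT p33) is unit, so p33 = false.
The clause (p32) is unit, so p32 = true.
The clause (NOT p12) is unit, so p12 = false.
The clause (NOT p42) is unit, so p42 = false.
The clause (p43) is unit, so p43 = true.
That conflicts with the unit clause (NOT p43).
Either choice for p22 ends in contradiction.
Either choice for p11 ends in contradiction.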